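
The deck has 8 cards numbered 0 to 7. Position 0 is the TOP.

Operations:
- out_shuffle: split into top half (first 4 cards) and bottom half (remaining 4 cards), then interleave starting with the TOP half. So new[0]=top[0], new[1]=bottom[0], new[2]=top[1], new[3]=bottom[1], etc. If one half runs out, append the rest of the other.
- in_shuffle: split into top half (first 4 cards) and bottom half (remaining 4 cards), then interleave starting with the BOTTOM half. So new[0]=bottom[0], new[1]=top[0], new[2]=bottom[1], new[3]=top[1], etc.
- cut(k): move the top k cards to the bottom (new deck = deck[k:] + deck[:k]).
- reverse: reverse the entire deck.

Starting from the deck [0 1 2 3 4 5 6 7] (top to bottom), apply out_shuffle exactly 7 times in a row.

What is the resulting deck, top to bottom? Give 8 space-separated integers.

Answer: 0 4 1 5 2 6 3 7

Derivation:
After op 1 (out_shuffle): [0 4 1 5 2 6 3 7]
After op 2 (out_shuffle): [0 2 4 6 1 3 5 7]
After op 3 (out_shuffle): [0 1 2 3 4 5 6 7]
After op 4 (out_shuffle): [0 4 1 5 2 6 3 7]
After op 5 (out_shuffle): [0 2 4 6 1 3 5 7]
After op 6 (out_shuffle): [0 1 2 3 4 5 6 7]
After op 7 (out_shuffle): [0 4 1 5 2 6 3 7]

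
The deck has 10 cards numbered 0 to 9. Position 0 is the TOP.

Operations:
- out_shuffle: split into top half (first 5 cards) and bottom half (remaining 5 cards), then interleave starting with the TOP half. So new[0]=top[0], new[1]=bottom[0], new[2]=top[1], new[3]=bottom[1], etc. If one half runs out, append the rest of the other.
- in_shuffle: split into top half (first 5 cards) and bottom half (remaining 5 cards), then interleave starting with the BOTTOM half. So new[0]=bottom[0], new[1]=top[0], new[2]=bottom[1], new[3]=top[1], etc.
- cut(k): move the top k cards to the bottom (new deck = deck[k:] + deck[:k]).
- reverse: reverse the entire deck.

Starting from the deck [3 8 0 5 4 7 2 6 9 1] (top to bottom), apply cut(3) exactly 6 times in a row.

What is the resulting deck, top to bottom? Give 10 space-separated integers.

After op 1 (cut(3)): [5 4 7 2 6 9 1 3 8 0]
After op 2 (cut(3)): [2 6 9 1 3 8 0 5 4 7]
After op 3 (cut(3)): [1 3 8 0 5 4 7 2 6 9]
After op 4 (cut(3)): [0 5 4 7 2 6 9 1 3 8]
After op 5 (cut(3)): [7 2 6 9 1 3 8 0 5 4]
After op 6 (cut(3)): [9 1 3 8 0 5 4 7 2 6]

Answer: 9 1 3 8 0 5 4 7 2 6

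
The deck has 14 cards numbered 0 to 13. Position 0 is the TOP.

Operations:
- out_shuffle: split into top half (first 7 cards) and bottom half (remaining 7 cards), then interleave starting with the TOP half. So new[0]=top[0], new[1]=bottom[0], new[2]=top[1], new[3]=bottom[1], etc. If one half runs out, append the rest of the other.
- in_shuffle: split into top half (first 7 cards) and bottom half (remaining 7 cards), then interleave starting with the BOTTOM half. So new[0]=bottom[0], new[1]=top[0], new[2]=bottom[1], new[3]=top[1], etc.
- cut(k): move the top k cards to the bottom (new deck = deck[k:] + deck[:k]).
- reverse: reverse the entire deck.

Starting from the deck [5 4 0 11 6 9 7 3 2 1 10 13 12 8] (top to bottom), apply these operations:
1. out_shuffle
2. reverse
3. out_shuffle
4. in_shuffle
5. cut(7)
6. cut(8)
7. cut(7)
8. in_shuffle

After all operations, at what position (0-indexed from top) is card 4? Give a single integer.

Answer: 6

Derivation:
After op 1 (out_shuffle): [5 3 4 2 0 1 11 10 6 13 9 12 7 8]
After op 2 (reverse): [8 7 12 9 13 6 10 11 1 0 2 4 3 5]
After op 3 (out_shuffle): [8 11 7 1 12 0 9 2 13 4 6 3 10 5]
After op 4 (in_shuffle): [2 8 13 11 4 7 6 1 3 12 10 0 5 9]
After op 5 (cut(7)): [1 3 12 10 0 5 9 2 8 13 11 4 7 6]
After op 6 (cut(8)): [8 13 11 4 7 6 1 3 12 10 0 5 9 2]
After op 7 (cut(7)): [3 12 10 0 5 9 2 8 13 11 4 7 6 1]
After op 8 (in_shuffle): [8 3 13 12 11 10 4 0 7 5 6 9 1 2]
Card 4 is at position 6.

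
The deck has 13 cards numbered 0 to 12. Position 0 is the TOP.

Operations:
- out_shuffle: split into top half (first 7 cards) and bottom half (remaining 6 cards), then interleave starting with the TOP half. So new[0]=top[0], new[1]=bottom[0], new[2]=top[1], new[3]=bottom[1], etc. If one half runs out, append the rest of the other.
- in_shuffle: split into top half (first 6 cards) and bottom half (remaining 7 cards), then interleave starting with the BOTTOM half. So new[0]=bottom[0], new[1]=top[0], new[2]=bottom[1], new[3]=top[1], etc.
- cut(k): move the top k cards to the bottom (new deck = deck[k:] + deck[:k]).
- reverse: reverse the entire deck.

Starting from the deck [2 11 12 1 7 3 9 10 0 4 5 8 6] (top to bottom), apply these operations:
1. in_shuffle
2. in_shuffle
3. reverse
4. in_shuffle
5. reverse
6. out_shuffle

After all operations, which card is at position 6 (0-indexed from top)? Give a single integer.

After op 1 (in_shuffle): [9 2 10 11 0 12 4 1 5 7 8 3 6]
After op 2 (in_shuffle): [4 9 1 2 5 10 7 11 8 0 3 12 6]
After op 3 (reverse): [6 12 3 0 8 11 7 10 5 2 1 9 4]
After op 4 (in_shuffle): [7 6 10 12 5 3 2 0 1 8 9 11 4]
After op 5 (reverse): [4 11 9 8 1 0 2 3 5 12 10 6 7]
After op 6 (out_shuffle): [4 3 11 5 9 12 8 10 1 6 0 7 2]
Position 6: card 8.

Answer: 8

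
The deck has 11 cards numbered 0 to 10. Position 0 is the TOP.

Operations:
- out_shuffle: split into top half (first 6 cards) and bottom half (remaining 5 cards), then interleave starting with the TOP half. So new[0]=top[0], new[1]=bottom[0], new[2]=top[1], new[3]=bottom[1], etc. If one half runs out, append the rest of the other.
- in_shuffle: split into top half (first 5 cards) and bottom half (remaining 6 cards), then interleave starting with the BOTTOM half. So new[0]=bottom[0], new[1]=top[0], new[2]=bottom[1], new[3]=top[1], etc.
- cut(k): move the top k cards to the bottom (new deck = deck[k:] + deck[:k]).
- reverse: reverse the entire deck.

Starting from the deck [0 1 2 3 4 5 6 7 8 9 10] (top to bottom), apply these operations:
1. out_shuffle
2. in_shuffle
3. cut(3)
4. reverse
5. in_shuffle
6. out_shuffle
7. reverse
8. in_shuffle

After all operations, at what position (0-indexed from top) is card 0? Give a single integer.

Answer: 9

Derivation:
After op 1 (out_shuffle): [0 6 1 7 2 8 3 9 4 10 5]
After op 2 (in_shuffle): [8 0 3 6 9 1 4 7 10 2 5]
After op 3 (cut(3)): [6 9 1 4 7 10 2 5 8 0 3]
After op 4 (reverse): [3 0 8 5 2 10 7 4 1 9 6]
After op 5 (in_shuffle): [10 3 7 0 4 8 1 5 9 2 6]
After op 6 (out_shuffle): [10 1 3 5 7 9 0 2 4 6 8]
After op 7 (reverse): [8 6 4 2 0 9 7 5 3 1 10]
After op 8 (in_shuffle): [9 8 7 6 5 4 3 2 1 0 10]
Card 0 is at position 9.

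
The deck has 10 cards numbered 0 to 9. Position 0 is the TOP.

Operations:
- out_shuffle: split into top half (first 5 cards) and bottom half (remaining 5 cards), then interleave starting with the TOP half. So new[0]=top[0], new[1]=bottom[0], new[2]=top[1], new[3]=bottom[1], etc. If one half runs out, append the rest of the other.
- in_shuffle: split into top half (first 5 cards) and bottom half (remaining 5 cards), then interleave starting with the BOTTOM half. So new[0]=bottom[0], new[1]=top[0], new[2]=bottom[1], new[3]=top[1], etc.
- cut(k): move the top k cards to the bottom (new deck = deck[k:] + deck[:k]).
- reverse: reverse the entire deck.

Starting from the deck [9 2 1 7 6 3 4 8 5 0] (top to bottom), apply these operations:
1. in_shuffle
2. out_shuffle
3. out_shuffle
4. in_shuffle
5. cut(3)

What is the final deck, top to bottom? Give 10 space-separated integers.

After op 1 (in_shuffle): [3 9 4 2 8 1 5 7 0 6]
After op 2 (out_shuffle): [3 1 9 5 4 7 2 0 8 6]
After op 3 (out_shuffle): [3 7 1 2 9 0 5 8 4 6]
After op 4 (in_shuffle): [0 3 5 7 8 1 4 2 6 9]
After op 5 (cut(3)): [7 8 1 4 2 6 9 0 3 5]

Answer: 7 8 1 4 2 6 9 0 3 5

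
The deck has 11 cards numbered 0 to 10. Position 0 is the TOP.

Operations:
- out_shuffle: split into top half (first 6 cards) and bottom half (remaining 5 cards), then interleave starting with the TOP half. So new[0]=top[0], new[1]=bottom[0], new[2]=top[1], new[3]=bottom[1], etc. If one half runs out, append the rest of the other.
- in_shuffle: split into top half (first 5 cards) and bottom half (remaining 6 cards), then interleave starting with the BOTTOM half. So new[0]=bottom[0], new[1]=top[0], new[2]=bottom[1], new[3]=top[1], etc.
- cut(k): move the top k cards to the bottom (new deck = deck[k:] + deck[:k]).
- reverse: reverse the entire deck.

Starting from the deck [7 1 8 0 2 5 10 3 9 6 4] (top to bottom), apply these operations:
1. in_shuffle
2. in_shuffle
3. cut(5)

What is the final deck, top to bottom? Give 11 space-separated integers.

After op 1 (in_shuffle): [5 7 10 1 3 8 9 0 6 2 4]
After op 2 (in_shuffle): [8 5 9 7 0 10 6 1 2 3 4]
After op 3 (cut(5)): [10 6 1 2 3 4 8 5 9 7 0]

Answer: 10 6 1 2 3 4 8 5 9 7 0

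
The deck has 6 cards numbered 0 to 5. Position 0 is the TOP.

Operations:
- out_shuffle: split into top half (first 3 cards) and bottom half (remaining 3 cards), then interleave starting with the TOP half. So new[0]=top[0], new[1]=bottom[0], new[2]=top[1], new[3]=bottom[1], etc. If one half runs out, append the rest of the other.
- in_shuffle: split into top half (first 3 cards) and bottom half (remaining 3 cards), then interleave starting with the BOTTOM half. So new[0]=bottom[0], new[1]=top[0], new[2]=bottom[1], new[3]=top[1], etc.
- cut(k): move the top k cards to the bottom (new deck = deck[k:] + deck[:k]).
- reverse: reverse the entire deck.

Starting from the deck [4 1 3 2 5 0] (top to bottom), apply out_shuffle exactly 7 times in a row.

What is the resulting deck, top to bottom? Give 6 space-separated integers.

After op 1 (out_shuffle): [4 2 1 5 3 0]
After op 2 (out_shuffle): [4 5 2 3 1 0]
After op 3 (out_shuffle): [4 3 5 1 2 0]
After op 4 (out_shuffle): [4 1 3 2 5 0]
After op 5 (out_shuffle): [4 2 1 5 3 0]
After op 6 (out_shuffle): [4 5 2 3 1 0]
After op 7 (out_shuffle): [4 3 5 1 2 0]

Answer: 4 3 5 1 2 0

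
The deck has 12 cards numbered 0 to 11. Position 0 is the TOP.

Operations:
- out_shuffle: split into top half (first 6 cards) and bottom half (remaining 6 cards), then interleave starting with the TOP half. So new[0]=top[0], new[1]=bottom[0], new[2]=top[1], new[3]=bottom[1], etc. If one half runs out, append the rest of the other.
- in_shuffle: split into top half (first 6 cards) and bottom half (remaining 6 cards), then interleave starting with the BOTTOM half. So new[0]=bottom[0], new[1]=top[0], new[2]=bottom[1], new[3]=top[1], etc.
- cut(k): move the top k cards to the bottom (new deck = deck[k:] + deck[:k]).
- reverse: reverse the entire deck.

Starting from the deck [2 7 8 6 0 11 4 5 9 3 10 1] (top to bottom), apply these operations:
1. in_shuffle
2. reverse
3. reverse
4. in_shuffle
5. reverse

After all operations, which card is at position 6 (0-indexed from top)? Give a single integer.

After op 1 (in_shuffle): [4 2 5 7 9 8 3 6 10 0 1 11]
After op 2 (reverse): [11 1 0 10 6 3 8 9 7 5 2 4]
After op 3 (reverse): [4 2 5 7 9 8 3 6 10 0 1 11]
After op 4 (in_shuffle): [3 4 6 2 10 5 0 7 1 9 11 8]
After op 5 (reverse): [8 11 9 1 7 0 5 10 2 6 4 3]
Position 6: card 5.

Answer: 5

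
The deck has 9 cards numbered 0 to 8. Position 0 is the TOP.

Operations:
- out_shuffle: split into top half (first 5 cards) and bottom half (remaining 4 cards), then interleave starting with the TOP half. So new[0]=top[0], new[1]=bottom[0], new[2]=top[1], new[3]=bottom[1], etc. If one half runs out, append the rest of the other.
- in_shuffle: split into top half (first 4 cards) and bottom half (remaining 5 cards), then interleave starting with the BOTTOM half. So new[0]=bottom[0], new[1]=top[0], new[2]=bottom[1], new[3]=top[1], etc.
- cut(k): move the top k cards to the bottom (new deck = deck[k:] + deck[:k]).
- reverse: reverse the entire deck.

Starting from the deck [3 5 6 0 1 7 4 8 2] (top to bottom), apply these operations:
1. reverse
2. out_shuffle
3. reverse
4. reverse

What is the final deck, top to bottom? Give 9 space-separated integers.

After op 1 (reverse): [2 8 4 7 1 0 6 5 3]
After op 2 (out_shuffle): [2 0 8 6 4 5 7 3 1]
After op 3 (reverse): [1 3 7 5 4 6 8 0 2]
After op 4 (reverse): [2 0 8 6 4 5 7 3 1]

Answer: 2 0 8 6 4 5 7 3 1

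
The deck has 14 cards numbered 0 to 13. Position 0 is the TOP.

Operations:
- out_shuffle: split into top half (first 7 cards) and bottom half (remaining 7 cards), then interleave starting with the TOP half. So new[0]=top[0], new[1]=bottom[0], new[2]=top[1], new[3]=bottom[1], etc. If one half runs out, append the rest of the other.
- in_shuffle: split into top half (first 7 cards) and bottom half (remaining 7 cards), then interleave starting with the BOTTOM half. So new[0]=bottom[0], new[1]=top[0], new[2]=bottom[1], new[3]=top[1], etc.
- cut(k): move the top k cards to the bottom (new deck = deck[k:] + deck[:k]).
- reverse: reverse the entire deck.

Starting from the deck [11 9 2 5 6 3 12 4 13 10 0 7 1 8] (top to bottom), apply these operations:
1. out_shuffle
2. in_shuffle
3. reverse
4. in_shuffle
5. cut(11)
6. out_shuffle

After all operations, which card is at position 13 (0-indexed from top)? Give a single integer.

After op 1 (out_shuffle): [11 4 9 13 2 10 5 0 6 7 3 1 12 8]
After op 2 (in_shuffle): [0 11 6 4 7 9 3 13 1 2 12 10 8 5]
After op 3 (reverse): [5 8 10 12 2 1 13 3 9 7 4 6 11 0]
After op 4 (in_shuffle): [3 5 9 8 7 10 4 12 6 2 11 1 0 13]
After op 5 (cut(11)): [1 0 13 3 5 9 8 7 10 4 12 6 2 11]
After op 6 (out_shuffle): [1 7 0 10 13 4 3 12 5 6 9 2 8 11]
Position 13: card 11.

Answer: 11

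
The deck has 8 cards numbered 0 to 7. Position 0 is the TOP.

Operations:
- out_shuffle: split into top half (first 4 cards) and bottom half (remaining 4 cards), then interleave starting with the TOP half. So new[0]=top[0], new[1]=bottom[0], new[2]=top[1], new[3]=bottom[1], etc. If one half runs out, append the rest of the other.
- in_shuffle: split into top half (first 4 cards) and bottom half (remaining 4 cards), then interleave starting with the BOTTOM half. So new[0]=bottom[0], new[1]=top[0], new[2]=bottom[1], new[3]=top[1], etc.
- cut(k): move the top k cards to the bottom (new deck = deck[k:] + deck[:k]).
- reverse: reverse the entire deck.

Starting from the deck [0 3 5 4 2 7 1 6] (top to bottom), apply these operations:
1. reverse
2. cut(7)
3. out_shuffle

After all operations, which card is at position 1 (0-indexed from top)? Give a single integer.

After op 1 (reverse): [6 1 7 2 4 5 3 0]
After op 2 (cut(7)): [0 6 1 7 2 4 5 3]
After op 3 (out_shuffle): [0 2 6 4 1 5 7 3]
Position 1: card 2.

Answer: 2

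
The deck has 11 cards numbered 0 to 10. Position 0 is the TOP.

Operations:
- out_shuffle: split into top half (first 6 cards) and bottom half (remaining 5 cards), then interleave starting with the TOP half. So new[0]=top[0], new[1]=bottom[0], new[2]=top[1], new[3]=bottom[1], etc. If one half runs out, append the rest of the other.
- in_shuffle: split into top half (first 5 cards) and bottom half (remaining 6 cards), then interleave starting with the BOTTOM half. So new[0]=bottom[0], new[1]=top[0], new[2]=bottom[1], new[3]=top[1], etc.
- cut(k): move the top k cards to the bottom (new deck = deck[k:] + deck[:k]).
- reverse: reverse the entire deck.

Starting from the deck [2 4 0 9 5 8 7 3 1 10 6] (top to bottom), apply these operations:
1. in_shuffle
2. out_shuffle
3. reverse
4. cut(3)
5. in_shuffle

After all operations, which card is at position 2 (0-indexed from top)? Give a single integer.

Answer: 1

Derivation:
After op 1 (in_shuffle): [8 2 7 4 3 0 1 9 10 5 6]
After op 2 (out_shuffle): [8 1 2 9 7 10 4 5 3 6 0]
After op 3 (reverse): [0 6 3 5 4 10 7 9 2 1 8]
After op 4 (cut(3)): [5 4 10 7 9 2 1 8 0 6 3]
After op 5 (in_shuffle): [2 5 1 4 8 10 0 7 6 9 3]
Position 2: card 1.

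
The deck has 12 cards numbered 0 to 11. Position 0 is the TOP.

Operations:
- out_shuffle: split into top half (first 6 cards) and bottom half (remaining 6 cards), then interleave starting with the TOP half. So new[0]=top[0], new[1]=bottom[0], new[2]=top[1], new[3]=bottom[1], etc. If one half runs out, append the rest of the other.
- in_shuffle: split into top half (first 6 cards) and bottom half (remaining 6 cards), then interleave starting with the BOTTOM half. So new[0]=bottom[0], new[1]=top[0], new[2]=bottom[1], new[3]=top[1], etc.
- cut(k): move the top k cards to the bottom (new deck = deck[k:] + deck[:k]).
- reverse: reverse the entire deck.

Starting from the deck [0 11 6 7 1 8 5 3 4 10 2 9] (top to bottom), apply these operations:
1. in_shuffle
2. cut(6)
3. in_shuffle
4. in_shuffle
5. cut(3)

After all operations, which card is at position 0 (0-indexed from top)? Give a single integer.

Answer: 10

Derivation:
After op 1 (in_shuffle): [5 0 3 11 4 6 10 7 2 1 9 8]
After op 2 (cut(6)): [10 7 2 1 9 8 5 0 3 11 4 6]
After op 3 (in_shuffle): [5 10 0 7 3 2 11 1 4 9 6 8]
After op 4 (in_shuffle): [11 5 1 10 4 0 9 7 6 3 8 2]
After op 5 (cut(3)): [10 4 0 9 7 6 3 8 2 11 5 1]
Position 0: card 10.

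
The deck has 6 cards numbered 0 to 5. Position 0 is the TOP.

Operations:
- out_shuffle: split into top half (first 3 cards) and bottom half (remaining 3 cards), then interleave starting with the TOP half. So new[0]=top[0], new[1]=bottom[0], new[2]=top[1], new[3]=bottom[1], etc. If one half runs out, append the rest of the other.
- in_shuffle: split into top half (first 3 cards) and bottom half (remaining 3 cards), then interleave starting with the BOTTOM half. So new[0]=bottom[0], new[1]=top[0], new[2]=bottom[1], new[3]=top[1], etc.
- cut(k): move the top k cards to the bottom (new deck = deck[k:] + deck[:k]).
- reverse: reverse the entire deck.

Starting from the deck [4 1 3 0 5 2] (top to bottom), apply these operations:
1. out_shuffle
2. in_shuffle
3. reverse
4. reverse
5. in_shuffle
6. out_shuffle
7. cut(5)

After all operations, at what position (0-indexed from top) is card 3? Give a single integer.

Answer: 0

Derivation:
After op 1 (out_shuffle): [4 0 1 5 3 2]
After op 2 (in_shuffle): [5 4 3 0 2 1]
After op 3 (reverse): [1 2 0 3 4 5]
After op 4 (reverse): [5 4 3 0 2 1]
After op 5 (in_shuffle): [0 5 2 4 1 3]
After op 6 (out_shuffle): [0 4 5 1 2 3]
After op 7 (cut(5)): [3 0 4 5 1 2]
Card 3 is at position 0.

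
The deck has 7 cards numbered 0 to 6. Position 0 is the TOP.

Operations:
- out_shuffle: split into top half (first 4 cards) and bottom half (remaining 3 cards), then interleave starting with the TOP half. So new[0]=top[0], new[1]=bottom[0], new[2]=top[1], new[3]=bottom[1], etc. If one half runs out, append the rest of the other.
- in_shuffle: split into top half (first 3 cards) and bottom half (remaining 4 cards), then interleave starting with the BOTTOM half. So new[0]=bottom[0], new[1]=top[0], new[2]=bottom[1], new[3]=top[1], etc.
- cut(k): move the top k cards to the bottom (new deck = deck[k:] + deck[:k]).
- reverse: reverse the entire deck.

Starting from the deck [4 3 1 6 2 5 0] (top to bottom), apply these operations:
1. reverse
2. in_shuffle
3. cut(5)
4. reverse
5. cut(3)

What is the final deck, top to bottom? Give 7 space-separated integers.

After op 1 (reverse): [0 5 2 6 1 3 4]
After op 2 (in_shuffle): [6 0 1 5 3 2 4]
After op 3 (cut(5)): [2 4 6 0 1 5 3]
After op 4 (reverse): [3 5 1 0 6 4 2]
After op 5 (cut(3)): [0 6 4 2 3 5 1]

Answer: 0 6 4 2 3 5 1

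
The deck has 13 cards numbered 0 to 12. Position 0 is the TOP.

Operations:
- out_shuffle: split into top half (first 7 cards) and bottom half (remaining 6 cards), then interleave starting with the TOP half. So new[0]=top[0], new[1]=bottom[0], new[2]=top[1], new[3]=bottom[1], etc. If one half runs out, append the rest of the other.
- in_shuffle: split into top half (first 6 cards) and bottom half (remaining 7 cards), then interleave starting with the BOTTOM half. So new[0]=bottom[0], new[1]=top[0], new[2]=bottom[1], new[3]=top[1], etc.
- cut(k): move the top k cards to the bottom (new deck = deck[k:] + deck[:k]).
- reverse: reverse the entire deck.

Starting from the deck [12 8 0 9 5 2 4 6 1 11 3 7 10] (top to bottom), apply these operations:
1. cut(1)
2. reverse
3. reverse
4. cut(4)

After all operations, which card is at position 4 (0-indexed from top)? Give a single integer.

Answer: 11

Derivation:
After op 1 (cut(1)): [8 0 9 5 2 4 6 1 11 3 7 10 12]
After op 2 (reverse): [12 10 7 3 11 1 6 4 2 5 9 0 8]
After op 3 (reverse): [8 0 9 5 2 4 6 1 11 3 7 10 12]
After op 4 (cut(4)): [2 4 6 1 11 3 7 10 12 8 0 9 5]
Position 4: card 11.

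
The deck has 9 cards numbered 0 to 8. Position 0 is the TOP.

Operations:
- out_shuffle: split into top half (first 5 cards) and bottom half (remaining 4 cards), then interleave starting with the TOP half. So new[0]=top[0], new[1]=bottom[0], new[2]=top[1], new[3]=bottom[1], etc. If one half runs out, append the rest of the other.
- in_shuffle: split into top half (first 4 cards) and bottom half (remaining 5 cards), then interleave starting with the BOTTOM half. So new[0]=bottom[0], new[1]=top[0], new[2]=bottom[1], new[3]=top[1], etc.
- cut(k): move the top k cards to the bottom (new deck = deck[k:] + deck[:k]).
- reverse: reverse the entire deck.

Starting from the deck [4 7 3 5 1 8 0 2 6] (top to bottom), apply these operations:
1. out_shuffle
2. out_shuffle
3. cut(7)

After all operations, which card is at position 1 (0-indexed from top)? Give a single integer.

After op 1 (out_shuffle): [4 8 7 0 3 2 5 6 1]
After op 2 (out_shuffle): [4 2 8 5 7 6 0 1 3]
After op 3 (cut(7)): [1 3 4 2 8 5 7 6 0]
Position 1: card 3.

Answer: 3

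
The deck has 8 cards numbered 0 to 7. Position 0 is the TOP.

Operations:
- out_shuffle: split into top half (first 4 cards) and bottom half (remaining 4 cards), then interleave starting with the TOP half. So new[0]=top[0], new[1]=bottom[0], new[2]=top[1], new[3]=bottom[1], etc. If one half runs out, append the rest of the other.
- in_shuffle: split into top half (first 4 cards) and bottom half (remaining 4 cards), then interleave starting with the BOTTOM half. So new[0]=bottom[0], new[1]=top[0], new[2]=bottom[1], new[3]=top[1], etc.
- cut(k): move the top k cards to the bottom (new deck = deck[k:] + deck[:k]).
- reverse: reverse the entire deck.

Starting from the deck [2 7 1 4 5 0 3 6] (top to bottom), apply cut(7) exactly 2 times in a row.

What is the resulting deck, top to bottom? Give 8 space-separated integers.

After op 1 (cut(7)): [6 2 7 1 4 5 0 3]
After op 2 (cut(7)): [3 6 2 7 1 4 5 0]

Answer: 3 6 2 7 1 4 5 0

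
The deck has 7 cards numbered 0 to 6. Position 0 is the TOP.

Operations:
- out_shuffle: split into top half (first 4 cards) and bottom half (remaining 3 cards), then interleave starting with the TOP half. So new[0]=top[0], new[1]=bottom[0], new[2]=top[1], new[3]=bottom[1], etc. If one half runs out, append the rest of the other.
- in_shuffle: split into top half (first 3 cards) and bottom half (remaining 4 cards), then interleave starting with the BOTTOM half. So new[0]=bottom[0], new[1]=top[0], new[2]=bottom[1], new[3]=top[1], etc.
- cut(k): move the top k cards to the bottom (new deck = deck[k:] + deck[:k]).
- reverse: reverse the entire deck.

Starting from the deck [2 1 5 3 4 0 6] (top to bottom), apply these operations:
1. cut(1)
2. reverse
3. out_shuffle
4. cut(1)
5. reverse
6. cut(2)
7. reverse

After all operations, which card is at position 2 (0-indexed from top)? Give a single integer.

After op 1 (cut(1)): [1 5 3 4 0 6 2]
After op 2 (reverse): [2 6 0 4 3 5 1]
After op 3 (out_shuffle): [2 3 6 5 0 1 4]
After op 4 (cut(1)): [3 6 5 0 1 4 2]
After op 5 (reverse): [2 4 1 0 5 6 3]
After op 6 (cut(2)): [1 0 5 6 3 2 4]
After op 7 (reverse): [4 2 3 6 5 0 1]
Position 2: card 3.

Answer: 3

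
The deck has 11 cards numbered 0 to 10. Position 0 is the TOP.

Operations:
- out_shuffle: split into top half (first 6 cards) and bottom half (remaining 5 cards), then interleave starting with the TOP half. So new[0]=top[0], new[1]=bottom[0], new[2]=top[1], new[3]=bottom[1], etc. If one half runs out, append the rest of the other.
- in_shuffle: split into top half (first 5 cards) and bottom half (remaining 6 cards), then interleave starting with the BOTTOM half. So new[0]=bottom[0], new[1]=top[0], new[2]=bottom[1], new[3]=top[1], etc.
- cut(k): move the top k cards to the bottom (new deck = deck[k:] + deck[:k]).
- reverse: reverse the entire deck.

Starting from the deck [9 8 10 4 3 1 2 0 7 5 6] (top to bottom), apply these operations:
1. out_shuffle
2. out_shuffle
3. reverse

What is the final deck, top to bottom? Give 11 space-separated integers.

After op 1 (out_shuffle): [9 2 8 0 10 7 4 5 3 6 1]
After op 2 (out_shuffle): [9 4 2 5 8 3 0 6 10 1 7]
After op 3 (reverse): [7 1 10 6 0 3 8 5 2 4 9]

Answer: 7 1 10 6 0 3 8 5 2 4 9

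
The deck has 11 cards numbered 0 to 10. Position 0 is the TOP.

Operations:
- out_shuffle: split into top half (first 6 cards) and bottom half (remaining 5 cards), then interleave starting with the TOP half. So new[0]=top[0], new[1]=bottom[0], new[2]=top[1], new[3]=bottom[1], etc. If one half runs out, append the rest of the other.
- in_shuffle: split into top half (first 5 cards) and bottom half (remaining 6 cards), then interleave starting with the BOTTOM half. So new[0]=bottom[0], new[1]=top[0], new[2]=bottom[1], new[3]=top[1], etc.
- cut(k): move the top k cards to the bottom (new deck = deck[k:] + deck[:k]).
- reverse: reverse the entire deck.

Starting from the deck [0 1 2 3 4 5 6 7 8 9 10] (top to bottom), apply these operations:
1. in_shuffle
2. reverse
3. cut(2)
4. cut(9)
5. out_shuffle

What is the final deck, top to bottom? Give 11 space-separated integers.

After op 1 (in_shuffle): [5 0 6 1 7 2 8 3 9 4 10]
After op 2 (reverse): [10 4 9 3 8 2 7 1 6 0 5]
After op 3 (cut(2)): [9 3 8 2 7 1 6 0 5 10 4]
After op 4 (cut(9)): [10 4 9 3 8 2 7 1 6 0 5]
After op 5 (out_shuffle): [10 7 4 1 9 6 3 0 8 5 2]

Answer: 10 7 4 1 9 6 3 0 8 5 2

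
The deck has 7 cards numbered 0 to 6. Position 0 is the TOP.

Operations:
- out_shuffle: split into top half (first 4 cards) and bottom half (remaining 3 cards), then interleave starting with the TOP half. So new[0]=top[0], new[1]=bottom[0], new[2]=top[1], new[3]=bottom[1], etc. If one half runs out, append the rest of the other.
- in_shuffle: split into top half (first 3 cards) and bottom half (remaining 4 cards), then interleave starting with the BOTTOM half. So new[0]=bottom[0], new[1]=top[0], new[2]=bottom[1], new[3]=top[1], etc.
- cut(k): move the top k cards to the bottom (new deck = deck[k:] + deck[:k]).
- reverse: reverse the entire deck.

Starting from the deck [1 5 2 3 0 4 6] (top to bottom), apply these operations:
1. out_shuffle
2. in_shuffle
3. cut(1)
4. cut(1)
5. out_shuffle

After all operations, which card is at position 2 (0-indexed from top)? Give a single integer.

Answer: 0

Derivation:
After op 1 (out_shuffle): [1 0 5 4 2 6 3]
After op 2 (in_shuffle): [4 1 2 0 6 5 3]
After op 3 (cut(1)): [1 2 0 6 5 3 4]
After op 4 (cut(1)): [2 0 6 5 3 4 1]
After op 5 (out_shuffle): [2 3 0 4 6 1 5]
Position 2: card 0.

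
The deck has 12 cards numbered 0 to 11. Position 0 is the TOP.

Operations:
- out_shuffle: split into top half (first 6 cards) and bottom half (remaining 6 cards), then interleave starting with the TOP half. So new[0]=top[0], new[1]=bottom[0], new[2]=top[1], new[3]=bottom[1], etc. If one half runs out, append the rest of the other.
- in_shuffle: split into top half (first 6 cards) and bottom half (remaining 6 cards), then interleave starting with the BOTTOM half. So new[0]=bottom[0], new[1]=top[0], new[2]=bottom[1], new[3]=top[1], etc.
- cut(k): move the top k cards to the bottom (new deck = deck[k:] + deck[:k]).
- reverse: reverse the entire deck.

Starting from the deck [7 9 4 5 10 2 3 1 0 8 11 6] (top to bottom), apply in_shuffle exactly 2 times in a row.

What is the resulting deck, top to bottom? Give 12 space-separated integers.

After op 1 (in_shuffle): [3 7 1 9 0 4 8 5 11 10 6 2]
After op 2 (in_shuffle): [8 3 5 7 11 1 10 9 6 0 2 4]

Answer: 8 3 5 7 11 1 10 9 6 0 2 4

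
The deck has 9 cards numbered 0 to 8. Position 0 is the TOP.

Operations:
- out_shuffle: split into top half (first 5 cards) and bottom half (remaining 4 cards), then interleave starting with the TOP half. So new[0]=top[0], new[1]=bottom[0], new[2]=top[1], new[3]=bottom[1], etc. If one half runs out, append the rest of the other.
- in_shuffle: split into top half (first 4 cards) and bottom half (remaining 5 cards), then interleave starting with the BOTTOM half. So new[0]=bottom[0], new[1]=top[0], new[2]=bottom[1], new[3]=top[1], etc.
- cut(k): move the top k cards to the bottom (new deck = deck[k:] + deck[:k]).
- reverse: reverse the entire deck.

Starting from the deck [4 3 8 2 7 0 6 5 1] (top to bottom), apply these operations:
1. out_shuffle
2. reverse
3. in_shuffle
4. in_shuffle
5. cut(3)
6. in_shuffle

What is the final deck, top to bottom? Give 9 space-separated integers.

Answer: 1 7 4 0 3 6 8 5 2

Derivation:
After op 1 (out_shuffle): [4 0 3 6 8 5 2 1 7]
After op 2 (reverse): [7 1 2 5 8 6 3 0 4]
After op 3 (in_shuffle): [8 7 6 1 3 2 0 5 4]
After op 4 (in_shuffle): [3 8 2 7 0 6 5 1 4]
After op 5 (cut(3)): [7 0 6 5 1 4 3 8 2]
After op 6 (in_shuffle): [1 7 4 0 3 6 8 5 2]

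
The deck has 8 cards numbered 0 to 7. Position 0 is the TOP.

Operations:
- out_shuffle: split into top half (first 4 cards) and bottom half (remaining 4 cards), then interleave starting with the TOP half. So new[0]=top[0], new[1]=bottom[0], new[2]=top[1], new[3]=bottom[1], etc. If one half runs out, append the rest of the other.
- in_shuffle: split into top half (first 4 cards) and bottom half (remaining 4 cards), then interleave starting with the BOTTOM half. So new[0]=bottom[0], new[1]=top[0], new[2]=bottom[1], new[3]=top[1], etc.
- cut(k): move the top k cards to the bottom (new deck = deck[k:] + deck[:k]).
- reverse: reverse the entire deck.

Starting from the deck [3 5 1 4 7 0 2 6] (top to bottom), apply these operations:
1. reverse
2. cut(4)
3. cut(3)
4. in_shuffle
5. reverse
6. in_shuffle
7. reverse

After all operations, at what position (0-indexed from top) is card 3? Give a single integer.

Answer: 3

Derivation:
After op 1 (reverse): [6 2 0 7 4 1 5 3]
After op 2 (cut(4)): [4 1 5 3 6 2 0 7]
After op 3 (cut(3)): [3 6 2 0 7 4 1 5]
After op 4 (in_shuffle): [7 3 4 6 1 2 5 0]
After op 5 (reverse): [0 5 2 1 6 4 3 7]
After op 6 (in_shuffle): [6 0 4 5 3 2 7 1]
After op 7 (reverse): [1 7 2 3 5 4 0 6]
Card 3 is at position 3.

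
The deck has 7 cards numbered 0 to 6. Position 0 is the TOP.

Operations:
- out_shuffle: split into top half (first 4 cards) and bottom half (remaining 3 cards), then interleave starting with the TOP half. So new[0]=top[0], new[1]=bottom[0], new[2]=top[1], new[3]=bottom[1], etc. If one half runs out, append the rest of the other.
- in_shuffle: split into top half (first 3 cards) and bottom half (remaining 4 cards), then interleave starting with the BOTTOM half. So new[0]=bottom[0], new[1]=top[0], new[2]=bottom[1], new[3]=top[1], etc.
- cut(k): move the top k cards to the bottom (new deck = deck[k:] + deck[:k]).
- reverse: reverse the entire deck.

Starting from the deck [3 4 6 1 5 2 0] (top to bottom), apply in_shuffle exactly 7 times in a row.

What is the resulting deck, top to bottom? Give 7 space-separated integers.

Answer: 1 3 5 4 2 6 0

Derivation:
After op 1 (in_shuffle): [1 3 5 4 2 6 0]
After op 2 (in_shuffle): [4 1 2 3 6 5 0]
After op 3 (in_shuffle): [3 4 6 1 5 2 0]
After op 4 (in_shuffle): [1 3 5 4 2 6 0]
After op 5 (in_shuffle): [4 1 2 3 6 5 0]
After op 6 (in_shuffle): [3 4 6 1 5 2 0]
After op 7 (in_shuffle): [1 3 5 4 2 6 0]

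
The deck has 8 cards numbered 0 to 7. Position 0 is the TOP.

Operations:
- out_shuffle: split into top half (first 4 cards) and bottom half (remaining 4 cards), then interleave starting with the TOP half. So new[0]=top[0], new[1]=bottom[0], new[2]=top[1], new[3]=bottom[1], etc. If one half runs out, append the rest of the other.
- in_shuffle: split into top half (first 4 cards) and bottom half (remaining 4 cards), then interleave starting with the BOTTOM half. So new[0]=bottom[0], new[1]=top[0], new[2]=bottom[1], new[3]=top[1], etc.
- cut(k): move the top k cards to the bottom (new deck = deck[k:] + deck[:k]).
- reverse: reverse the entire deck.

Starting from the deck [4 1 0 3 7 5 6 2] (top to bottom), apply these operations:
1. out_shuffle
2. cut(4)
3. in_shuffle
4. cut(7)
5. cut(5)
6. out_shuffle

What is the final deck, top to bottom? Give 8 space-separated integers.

After op 1 (out_shuffle): [4 7 1 5 0 6 3 2]
After op 2 (cut(4)): [0 6 3 2 4 7 1 5]
After op 3 (in_shuffle): [4 0 7 6 1 3 5 2]
After op 4 (cut(7)): [2 4 0 7 6 1 3 5]
After op 5 (cut(5)): [1 3 5 2 4 0 7 6]
After op 6 (out_shuffle): [1 4 3 0 5 7 2 6]

Answer: 1 4 3 0 5 7 2 6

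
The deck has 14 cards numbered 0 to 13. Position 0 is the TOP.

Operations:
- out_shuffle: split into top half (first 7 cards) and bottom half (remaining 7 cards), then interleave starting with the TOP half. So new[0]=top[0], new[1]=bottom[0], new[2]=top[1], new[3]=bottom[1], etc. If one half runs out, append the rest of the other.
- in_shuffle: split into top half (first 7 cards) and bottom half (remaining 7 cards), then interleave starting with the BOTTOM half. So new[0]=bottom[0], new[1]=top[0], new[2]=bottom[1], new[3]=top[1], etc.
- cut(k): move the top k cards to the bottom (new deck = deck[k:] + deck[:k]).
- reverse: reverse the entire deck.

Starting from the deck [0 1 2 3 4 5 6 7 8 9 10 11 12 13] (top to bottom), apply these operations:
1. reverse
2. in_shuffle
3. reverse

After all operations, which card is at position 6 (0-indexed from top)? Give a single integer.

Answer: 10

Derivation:
After op 1 (reverse): [13 12 11 10 9 8 7 6 5 4 3 2 1 0]
After op 2 (in_shuffle): [6 13 5 12 4 11 3 10 2 9 1 8 0 7]
After op 3 (reverse): [7 0 8 1 9 2 10 3 11 4 12 5 13 6]
Position 6: card 10.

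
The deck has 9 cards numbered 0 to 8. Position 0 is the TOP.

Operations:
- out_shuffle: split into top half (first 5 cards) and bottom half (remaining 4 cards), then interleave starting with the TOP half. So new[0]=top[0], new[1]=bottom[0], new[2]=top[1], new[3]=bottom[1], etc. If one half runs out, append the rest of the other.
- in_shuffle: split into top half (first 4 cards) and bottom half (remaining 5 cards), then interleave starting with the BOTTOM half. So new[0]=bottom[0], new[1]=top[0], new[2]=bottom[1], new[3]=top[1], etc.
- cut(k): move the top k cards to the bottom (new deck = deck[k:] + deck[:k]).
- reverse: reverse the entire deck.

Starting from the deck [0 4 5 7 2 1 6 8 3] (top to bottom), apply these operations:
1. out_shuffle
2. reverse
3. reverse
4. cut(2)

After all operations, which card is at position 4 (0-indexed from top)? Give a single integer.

Answer: 7

Derivation:
After op 1 (out_shuffle): [0 1 4 6 5 8 7 3 2]
After op 2 (reverse): [2 3 7 8 5 6 4 1 0]
After op 3 (reverse): [0 1 4 6 5 8 7 3 2]
After op 4 (cut(2)): [4 6 5 8 7 3 2 0 1]
Position 4: card 7.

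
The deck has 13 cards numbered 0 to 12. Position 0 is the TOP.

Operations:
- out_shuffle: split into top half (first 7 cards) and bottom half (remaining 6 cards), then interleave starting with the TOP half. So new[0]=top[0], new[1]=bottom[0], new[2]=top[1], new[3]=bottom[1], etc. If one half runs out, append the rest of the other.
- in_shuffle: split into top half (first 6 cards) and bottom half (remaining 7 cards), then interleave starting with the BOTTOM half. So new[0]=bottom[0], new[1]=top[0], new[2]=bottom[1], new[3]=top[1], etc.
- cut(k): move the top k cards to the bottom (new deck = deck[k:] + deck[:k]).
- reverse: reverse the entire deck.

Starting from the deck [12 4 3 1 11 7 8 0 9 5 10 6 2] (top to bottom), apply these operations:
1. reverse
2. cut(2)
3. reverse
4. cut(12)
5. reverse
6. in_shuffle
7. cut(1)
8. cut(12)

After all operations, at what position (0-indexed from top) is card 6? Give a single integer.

Answer: 10

Derivation:
After op 1 (reverse): [2 6 10 5 9 0 8 7 11 1 3 4 12]
After op 2 (cut(2)): [10 5 9 0 8 7 11 1 3 4 12 2 6]
After op 3 (reverse): [6 2 12 4 3 1 11 7 8 0 9 5 10]
After op 4 (cut(12)): [10 6 2 12 4 3 1 11 7 8 0 9 5]
After op 5 (reverse): [5 9 0 8 7 11 1 3 4 12 2 6 10]
After op 6 (in_shuffle): [1 5 3 9 4 0 12 8 2 7 6 11 10]
After op 7 (cut(1)): [5 3 9 4 0 12 8 2 7 6 11 10 1]
After op 8 (cut(12)): [1 5 3 9 4 0 12 8 2 7 6 11 10]
Card 6 is at position 10.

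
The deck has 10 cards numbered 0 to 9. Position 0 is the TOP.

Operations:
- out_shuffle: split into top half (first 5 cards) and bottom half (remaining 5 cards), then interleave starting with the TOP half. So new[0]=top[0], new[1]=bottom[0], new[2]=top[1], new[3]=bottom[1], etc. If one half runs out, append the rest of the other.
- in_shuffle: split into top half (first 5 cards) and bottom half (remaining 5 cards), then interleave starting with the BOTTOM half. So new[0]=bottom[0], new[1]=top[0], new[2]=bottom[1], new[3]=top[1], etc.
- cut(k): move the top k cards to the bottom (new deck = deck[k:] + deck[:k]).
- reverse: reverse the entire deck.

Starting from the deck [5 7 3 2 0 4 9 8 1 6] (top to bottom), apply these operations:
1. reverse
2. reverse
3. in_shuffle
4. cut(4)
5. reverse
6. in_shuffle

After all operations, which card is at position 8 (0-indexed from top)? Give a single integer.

After op 1 (reverse): [6 1 8 9 4 0 2 3 7 5]
After op 2 (reverse): [5 7 3 2 0 4 9 8 1 6]
After op 3 (in_shuffle): [4 5 9 7 8 3 1 2 6 0]
After op 4 (cut(4)): [8 3 1 2 6 0 4 5 9 7]
After op 5 (reverse): [7 9 5 4 0 6 2 1 3 8]
After op 6 (in_shuffle): [6 7 2 9 1 5 3 4 8 0]
Position 8: card 8.

Answer: 8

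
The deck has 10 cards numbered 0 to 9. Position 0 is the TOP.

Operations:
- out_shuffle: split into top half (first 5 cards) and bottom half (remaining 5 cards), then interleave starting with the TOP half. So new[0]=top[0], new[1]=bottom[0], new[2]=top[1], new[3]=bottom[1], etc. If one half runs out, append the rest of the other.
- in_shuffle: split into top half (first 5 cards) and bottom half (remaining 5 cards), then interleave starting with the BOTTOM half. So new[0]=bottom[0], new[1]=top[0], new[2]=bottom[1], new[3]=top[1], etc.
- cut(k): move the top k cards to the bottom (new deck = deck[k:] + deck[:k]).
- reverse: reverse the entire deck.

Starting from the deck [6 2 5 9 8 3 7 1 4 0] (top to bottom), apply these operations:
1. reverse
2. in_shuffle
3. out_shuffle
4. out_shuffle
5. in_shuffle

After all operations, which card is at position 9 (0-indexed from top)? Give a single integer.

After op 1 (reverse): [0 4 1 7 3 8 9 5 2 6]
After op 2 (in_shuffle): [8 0 9 4 5 1 2 7 6 3]
After op 3 (out_shuffle): [8 1 0 2 9 7 4 6 5 3]
After op 4 (out_shuffle): [8 7 1 4 0 6 2 5 9 3]
After op 5 (in_shuffle): [6 8 2 7 5 1 9 4 3 0]
Position 9: card 0.

Answer: 0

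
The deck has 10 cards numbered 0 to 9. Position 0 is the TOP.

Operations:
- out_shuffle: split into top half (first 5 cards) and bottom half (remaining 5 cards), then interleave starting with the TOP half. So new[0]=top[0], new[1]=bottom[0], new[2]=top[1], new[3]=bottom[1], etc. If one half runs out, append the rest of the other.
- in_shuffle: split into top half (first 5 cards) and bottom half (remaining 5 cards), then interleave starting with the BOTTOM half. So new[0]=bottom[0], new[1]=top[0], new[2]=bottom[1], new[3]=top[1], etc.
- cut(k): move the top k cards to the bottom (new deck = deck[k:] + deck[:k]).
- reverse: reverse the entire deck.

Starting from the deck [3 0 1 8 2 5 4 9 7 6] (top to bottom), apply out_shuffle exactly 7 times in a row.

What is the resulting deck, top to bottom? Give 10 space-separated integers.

Answer: 3 5 0 4 1 9 8 7 2 6

Derivation:
After op 1 (out_shuffle): [3 5 0 4 1 9 8 7 2 6]
After op 2 (out_shuffle): [3 9 5 8 0 7 4 2 1 6]
After op 3 (out_shuffle): [3 7 9 4 5 2 8 1 0 6]
After op 4 (out_shuffle): [3 2 7 8 9 1 4 0 5 6]
After op 5 (out_shuffle): [3 1 2 4 7 0 8 5 9 6]
After op 6 (out_shuffle): [3 0 1 8 2 5 4 9 7 6]
After op 7 (out_shuffle): [3 5 0 4 1 9 8 7 2 6]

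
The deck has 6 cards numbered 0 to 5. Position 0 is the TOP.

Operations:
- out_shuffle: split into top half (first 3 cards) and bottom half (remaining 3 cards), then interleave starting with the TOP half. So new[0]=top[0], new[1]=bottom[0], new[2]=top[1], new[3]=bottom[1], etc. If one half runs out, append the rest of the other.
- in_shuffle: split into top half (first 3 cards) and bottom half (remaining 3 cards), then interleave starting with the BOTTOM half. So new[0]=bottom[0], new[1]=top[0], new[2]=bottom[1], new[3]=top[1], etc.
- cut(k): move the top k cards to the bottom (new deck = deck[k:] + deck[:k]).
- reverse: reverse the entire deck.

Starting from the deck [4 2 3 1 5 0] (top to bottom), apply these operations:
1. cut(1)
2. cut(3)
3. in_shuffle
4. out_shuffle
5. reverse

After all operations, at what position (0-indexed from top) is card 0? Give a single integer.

After op 1 (cut(1)): [2 3 1 5 0 4]
After op 2 (cut(3)): [5 0 4 2 3 1]
After op 3 (in_shuffle): [2 5 3 0 1 4]
After op 4 (out_shuffle): [2 0 5 1 3 4]
After op 5 (reverse): [4 3 1 5 0 2]
Card 0 is at position 4.

Answer: 4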